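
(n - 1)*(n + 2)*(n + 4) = n^3 + 5*n^2 + 2*n - 8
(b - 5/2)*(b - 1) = b^2 - 7*b/2 + 5/2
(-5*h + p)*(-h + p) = 5*h^2 - 6*h*p + p^2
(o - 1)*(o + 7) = o^2 + 6*o - 7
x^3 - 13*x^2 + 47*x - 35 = (x - 7)*(x - 5)*(x - 1)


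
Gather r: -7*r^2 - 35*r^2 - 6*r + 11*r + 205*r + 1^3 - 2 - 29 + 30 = -42*r^2 + 210*r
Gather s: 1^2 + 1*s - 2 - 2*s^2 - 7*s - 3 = -2*s^2 - 6*s - 4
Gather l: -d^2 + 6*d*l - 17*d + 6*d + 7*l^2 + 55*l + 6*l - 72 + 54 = -d^2 - 11*d + 7*l^2 + l*(6*d + 61) - 18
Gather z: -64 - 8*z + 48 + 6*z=-2*z - 16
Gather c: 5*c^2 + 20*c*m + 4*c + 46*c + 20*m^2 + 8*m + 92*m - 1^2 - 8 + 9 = 5*c^2 + c*(20*m + 50) + 20*m^2 + 100*m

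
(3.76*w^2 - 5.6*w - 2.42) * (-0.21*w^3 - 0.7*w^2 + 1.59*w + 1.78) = -0.7896*w^5 - 1.456*w^4 + 10.4066*w^3 - 0.517199999999999*w^2 - 13.8158*w - 4.3076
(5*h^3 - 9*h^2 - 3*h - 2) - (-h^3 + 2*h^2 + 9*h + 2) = 6*h^3 - 11*h^2 - 12*h - 4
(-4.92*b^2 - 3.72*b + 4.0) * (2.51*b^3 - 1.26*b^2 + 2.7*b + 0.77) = -12.3492*b^5 - 3.138*b^4 + 1.4432*b^3 - 18.8724*b^2 + 7.9356*b + 3.08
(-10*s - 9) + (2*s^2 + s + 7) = 2*s^2 - 9*s - 2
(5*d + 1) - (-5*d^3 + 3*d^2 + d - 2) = 5*d^3 - 3*d^2 + 4*d + 3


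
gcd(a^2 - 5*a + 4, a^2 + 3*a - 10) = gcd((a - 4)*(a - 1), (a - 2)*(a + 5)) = 1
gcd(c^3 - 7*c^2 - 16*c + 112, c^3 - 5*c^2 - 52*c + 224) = c - 4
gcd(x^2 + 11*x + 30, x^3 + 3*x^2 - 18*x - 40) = x + 5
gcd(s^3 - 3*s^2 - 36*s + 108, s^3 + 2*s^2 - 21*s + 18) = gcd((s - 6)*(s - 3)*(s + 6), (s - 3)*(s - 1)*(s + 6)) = s^2 + 3*s - 18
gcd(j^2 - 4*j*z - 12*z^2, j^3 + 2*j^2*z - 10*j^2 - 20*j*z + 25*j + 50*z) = j + 2*z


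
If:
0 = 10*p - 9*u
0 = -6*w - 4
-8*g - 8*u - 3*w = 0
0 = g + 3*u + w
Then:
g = 1/24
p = 3/16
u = 5/24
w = -2/3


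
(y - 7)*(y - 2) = y^2 - 9*y + 14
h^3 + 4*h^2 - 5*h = h*(h - 1)*(h + 5)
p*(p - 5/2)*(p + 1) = p^3 - 3*p^2/2 - 5*p/2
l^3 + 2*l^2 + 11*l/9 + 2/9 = (l + 1/3)*(l + 2/3)*(l + 1)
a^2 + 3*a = a*(a + 3)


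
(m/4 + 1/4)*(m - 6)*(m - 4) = m^3/4 - 9*m^2/4 + 7*m/2 + 6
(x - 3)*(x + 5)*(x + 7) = x^3 + 9*x^2 - x - 105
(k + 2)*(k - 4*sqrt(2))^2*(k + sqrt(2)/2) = k^4 - 15*sqrt(2)*k^3/2 + 2*k^3 - 15*sqrt(2)*k^2 + 24*k^2 + 16*sqrt(2)*k + 48*k + 32*sqrt(2)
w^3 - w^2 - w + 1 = (w - 1)^2*(w + 1)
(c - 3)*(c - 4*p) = c^2 - 4*c*p - 3*c + 12*p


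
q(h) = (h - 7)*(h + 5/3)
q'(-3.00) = -11.33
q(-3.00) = 13.33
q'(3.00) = 0.67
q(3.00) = -18.67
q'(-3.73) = -12.79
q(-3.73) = 22.14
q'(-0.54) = -6.41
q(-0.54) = -8.50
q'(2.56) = -0.21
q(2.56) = -18.77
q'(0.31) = -4.71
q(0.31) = -13.22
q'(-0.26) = -5.85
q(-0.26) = -10.21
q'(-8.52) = -22.37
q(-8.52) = 106.36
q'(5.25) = 5.17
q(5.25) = -12.10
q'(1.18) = -2.97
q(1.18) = -16.57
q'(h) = 2*h - 16/3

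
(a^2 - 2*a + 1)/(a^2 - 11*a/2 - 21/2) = 2*(-a^2 + 2*a - 1)/(-2*a^2 + 11*a + 21)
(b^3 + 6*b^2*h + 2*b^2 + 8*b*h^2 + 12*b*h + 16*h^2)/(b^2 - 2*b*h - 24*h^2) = (b^2 + 2*b*h + 2*b + 4*h)/(b - 6*h)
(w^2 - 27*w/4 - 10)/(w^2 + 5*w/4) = (w - 8)/w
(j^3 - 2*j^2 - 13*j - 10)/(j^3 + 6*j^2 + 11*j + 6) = (j - 5)/(j + 3)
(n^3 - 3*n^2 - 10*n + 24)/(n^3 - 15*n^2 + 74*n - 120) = (n^2 + n - 6)/(n^2 - 11*n + 30)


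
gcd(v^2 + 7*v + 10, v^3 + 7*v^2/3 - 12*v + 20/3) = v + 5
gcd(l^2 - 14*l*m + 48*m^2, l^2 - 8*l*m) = l - 8*m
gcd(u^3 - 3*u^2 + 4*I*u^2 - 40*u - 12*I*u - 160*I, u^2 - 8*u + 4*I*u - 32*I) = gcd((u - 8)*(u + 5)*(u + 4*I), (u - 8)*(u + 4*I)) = u^2 + u*(-8 + 4*I) - 32*I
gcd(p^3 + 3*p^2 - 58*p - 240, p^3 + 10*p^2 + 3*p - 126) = p + 6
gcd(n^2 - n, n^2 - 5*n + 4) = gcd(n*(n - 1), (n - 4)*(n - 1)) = n - 1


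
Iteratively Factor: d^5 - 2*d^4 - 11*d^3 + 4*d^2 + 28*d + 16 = (d - 4)*(d^4 + 2*d^3 - 3*d^2 - 8*d - 4) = (d - 4)*(d + 1)*(d^3 + d^2 - 4*d - 4) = (d - 4)*(d - 2)*(d + 1)*(d^2 + 3*d + 2) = (d - 4)*(d - 2)*(d + 1)^2*(d + 2)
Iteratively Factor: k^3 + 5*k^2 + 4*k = (k + 4)*(k^2 + k) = k*(k + 4)*(k + 1)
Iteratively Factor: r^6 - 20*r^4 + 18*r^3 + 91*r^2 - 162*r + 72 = (r - 1)*(r^5 + r^4 - 19*r^3 - r^2 + 90*r - 72) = (r - 1)*(r + 3)*(r^4 - 2*r^3 - 13*r^2 + 38*r - 24) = (r - 1)^2*(r + 3)*(r^3 - r^2 - 14*r + 24) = (r - 3)*(r - 1)^2*(r + 3)*(r^2 + 2*r - 8) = (r - 3)*(r - 1)^2*(r + 3)*(r + 4)*(r - 2)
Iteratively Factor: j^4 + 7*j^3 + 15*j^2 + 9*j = (j + 1)*(j^3 + 6*j^2 + 9*j) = (j + 1)*(j + 3)*(j^2 + 3*j) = j*(j + 1)*(j + 3)*(j + 3)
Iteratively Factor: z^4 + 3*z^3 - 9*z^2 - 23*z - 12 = (z + 4)*(z^3 - z^2 - 5*z - 3) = (z + 1)*(z + 4)*(z^2 - 2*z - 3) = (z + 1)^2*(z + 4)*(z - 3)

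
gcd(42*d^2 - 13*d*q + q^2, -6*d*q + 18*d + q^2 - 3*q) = -6*d + q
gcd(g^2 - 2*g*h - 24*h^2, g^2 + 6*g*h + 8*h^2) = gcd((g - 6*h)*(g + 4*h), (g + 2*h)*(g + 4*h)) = g + 4*h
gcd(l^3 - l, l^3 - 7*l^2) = l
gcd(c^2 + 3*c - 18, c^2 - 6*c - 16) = 1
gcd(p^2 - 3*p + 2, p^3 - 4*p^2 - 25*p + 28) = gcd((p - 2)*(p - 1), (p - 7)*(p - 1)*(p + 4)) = p - 1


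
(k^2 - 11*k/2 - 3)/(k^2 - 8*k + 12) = (k + 1/2)/(k - 2)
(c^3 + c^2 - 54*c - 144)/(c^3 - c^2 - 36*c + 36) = (c^2 - 5*c - 24)/(c^2 - 7*c + 6)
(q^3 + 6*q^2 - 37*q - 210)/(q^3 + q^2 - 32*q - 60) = (q + 7)/(q + 2)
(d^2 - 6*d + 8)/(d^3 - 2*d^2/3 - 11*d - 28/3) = 3*(d - 2)/(3*d^2 + 10*d + 7)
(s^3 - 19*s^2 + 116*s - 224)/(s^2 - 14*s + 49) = (s^2 - 12*s + 32)/(s - 7)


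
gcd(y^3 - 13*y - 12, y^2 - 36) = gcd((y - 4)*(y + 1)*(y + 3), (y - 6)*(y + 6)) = 1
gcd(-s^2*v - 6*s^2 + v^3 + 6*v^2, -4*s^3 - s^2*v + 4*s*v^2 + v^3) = s^2 - v^2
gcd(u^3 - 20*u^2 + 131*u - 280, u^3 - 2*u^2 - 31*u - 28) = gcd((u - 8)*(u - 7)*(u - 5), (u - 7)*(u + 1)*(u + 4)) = u - 7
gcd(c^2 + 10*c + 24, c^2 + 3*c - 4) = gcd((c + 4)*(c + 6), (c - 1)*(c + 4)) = c + 4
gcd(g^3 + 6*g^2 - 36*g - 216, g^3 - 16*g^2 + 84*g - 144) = g - 6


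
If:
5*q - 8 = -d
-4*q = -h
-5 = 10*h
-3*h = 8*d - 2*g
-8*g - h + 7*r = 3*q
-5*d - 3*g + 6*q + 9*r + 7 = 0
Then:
No Solution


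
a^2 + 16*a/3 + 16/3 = (a + 4/3)*(a + 4)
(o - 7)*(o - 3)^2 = o^3 - 13*o^2 + 51*o - 63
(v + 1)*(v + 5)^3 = v^4 + 16*v^3 + 90*v^2 + 200*v + 125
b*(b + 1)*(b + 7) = b^3 + 8*b^2 + 7*b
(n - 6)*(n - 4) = n^2 - 10*n + 24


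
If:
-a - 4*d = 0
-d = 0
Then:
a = 0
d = 0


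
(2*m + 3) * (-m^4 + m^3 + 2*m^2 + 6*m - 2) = -2*m^5 - m^4 + 7*m^3 + 18*m^2 + 14*m - 6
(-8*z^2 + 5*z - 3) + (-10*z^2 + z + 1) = -18*z^2 + 6*z - 2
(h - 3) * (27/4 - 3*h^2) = -3*h^3 + 9*h^2 + 27*h/4 - 81/4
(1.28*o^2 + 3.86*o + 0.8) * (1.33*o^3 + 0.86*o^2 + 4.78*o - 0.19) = 1.7024*o^5 + 6.2346*o^4 + 10.502*o^3 + 18.8956*o^2 + 3.0906*o - 0.152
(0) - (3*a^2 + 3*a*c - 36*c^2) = -3*a^2 - 3*a*c + 36*c^2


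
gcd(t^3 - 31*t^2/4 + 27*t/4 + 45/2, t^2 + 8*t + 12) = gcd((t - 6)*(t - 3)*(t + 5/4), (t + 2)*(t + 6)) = 1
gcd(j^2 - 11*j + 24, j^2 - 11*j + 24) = j^2 - 11*j + 24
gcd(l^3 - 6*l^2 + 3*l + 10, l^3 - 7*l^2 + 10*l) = l^2 - 7*l + 10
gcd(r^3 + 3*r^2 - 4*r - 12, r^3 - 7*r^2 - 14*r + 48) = r^2 + r - 6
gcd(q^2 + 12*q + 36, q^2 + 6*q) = q + 6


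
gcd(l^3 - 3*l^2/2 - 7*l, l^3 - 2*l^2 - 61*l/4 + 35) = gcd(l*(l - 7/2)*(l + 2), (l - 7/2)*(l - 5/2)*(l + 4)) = l - 7/2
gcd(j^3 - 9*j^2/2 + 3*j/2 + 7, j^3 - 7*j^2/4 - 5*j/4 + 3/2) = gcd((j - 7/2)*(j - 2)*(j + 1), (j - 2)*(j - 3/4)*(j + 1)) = j^2 - j - 2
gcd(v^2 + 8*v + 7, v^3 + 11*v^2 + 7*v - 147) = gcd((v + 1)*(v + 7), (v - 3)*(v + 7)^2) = v + 7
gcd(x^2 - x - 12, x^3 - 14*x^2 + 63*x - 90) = 1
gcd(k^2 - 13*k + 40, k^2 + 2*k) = 1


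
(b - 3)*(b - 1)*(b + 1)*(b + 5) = b^4 + 2*b^3 - 16*b^2 - 2*b + 15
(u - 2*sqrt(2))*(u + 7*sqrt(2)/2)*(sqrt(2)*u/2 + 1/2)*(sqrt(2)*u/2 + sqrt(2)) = u^4/2 + u^3 + sqrt(2)*u^3 - 25*u^2/4 + 2*sqrt(2)*u^2 - 25*u/2 - 7*sqrt(2)*u/2 - 7*sqrt(2)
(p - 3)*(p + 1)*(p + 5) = p^3 + 3*p^2 - 13*p - 15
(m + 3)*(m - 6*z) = m^2 - 6*m*z + 3*m - 18*z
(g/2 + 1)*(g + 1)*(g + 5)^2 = g^4/2 + 13*g^3/2 + 57*g^2/2 + 95*g/2 + 25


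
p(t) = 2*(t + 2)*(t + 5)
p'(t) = 4*t + 14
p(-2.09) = -0.52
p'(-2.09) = 5.64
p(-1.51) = 3.42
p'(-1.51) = 7.96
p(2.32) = 63.24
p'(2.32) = 23.28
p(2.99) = 79.74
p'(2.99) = 25.96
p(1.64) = 48.34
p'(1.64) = 20.56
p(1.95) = 54.90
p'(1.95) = 21.80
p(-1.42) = 4.15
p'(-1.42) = 8.32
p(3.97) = 107.10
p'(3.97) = 29.88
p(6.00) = 176.00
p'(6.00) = 38.00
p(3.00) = 80.00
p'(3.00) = 26.00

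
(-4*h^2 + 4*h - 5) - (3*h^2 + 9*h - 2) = -7*h^2 - 5*h - 3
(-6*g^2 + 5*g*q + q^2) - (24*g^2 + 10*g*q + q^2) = -30*g^2 - 5*g*q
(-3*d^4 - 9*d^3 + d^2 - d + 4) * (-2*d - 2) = 6*d^5 + 24*d^4 + 16*d^3 - 6*d - 8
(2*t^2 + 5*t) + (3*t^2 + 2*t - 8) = 5*t^2 + 7*t - 8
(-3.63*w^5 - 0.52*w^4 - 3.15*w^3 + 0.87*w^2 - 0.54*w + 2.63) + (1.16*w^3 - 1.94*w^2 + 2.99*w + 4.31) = -3.63*w^5 - 0.52*w^4 - 1.99*w^3 - 1.07*w^2 + 2.45*w + 6.94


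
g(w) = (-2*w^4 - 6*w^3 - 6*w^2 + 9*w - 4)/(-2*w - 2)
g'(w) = (-8*w^3 - 18*w^2 - 12*w + 9)/(-2*w - 2) + 2*(-2*w^4 - 6*w^3 - 6*w^2 + 9*w - 4)/(-2*w - 2)^2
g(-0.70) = 19.44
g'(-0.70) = -83.66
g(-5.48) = -117.16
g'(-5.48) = 68.80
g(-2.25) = -15.02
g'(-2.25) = 2.39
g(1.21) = 3.80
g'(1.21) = 8.70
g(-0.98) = 369.50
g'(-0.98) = -18750.04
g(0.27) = 0.84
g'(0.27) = -2.35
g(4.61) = 140.92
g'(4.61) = 82.96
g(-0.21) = 3.86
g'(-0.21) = -11.73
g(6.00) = 289.57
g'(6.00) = 132.85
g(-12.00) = -1458.18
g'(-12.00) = 384.94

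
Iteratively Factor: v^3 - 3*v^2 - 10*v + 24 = (v + 3)*(v^2 - 6*v + 8) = (v - 4)*(v + 3)*(v - 2)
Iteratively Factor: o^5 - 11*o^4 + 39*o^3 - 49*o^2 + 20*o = (o - 4)*(o^4 - 7*o^3 + 11*o^2 - 5*o) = o*(o - 4)*(o^3 - 7*o^2 + 11*o - 5) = o*(o - 5)*(o - 4)*(o^2 - 2*o + 1) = o*(o - 5)*(o - 4)*(o - 1)*(o - 1)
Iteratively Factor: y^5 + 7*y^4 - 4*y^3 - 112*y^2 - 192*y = (y - 4)*(y^4 + 11*y^3 + 40*y^2 + 48*y) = (y - 4)*(y + 4)*(y^3 + 7*y^2 + 12*y) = (y - 4)*(y + 4)^2*(y^2 + 3*y) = y*(y - 4)*(y + 4)^2*(y + 3)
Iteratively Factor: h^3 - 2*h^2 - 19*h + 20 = (h + 4)*(h^2 - 6*h + 5) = (h - 1)*(h + 4)*(h - 5)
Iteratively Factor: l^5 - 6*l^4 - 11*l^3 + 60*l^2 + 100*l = (l + 2)*(l^4 - 8*l^3 + 5*l^2 + 50*l) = l*(l + 2)*(l^3 - 8*l^2 + 5*l + 50) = l*(l + 2)^2*(l^2 - 10*l + 25) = l*(l - 5)*(l + 2)^2*(l - 5)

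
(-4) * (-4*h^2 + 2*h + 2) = 16*h^2 - 8*h - 8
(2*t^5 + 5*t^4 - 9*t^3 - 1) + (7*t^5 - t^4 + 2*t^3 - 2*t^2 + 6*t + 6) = 9*t^5 + 4*t^4 - 7*t^3 - 2*t^2 + 6*t + 5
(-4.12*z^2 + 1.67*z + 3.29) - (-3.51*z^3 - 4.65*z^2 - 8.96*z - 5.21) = 3.51*z^3 + 0.53*z^2 + 10.63*z + 8.5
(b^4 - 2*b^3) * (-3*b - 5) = -3*b^5 + b^4 + 10*b^3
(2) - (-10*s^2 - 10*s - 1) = 10*s^2 + 10*s + 3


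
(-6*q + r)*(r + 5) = -6*q*r - 30*q + r^2 + 5*r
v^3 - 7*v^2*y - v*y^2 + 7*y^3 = (v - 7*y)*(v - y)*(v + y)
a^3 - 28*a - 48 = (a - 6)*(a + 2)*(a + 4)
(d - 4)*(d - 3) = d^2 - 7*d + 12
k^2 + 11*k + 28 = (k + 4)*(k + 7)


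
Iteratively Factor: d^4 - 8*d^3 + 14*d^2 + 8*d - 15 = (d - 5)*(d^3 - 3*d^2 - d + 3) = (d - 5)*(d - 1)*(d^2 - 2*d - 3) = (d - 5)*(d - 3)*(d - 1)*(d + 1)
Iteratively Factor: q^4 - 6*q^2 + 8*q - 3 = (q + 3)*(q^3 - 3*q^2 + 3*q - 1) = (q - 1)*(q + 3)*(q^2 - 2*q + 1) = (q - 1)^2*(q + 3)*(q - 1)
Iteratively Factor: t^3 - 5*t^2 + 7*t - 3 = (t - 1)*(t^2 - 4*t + 3) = (t - 3)*(t - 1)*(t - 1)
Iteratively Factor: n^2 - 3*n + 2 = (n - 1)*(n - 2)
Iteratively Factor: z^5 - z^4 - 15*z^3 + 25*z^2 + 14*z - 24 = (z + 4)*(z^4 - 5*z^3 + 5*z^2 + 5*z - 6) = (z + 1)*(z + 4)*(z^3 - 6*z^2 + 11*z - 6) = (z - 1)*(z + 1)*(z + 4)*(z^2 - 5*z + 6) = (z - 2)*(z - 1)*(z + 1)*(z + 4)*(z - 3)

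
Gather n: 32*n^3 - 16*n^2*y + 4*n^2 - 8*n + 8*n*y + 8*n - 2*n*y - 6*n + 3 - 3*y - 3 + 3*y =32*n^3 + n^2*(4 - 16*y) + n*(6*y - 6)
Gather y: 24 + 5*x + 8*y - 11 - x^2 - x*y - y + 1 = -x^2 + 5*x + y*(7 - x) + 14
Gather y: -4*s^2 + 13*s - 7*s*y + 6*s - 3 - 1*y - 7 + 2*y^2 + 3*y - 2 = -4*s^2 + 19*s + 2*y^2 + y*(2 - 7*s) - 12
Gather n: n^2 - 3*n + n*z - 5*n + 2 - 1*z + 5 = n^2 + n*(z - 8) - z + 7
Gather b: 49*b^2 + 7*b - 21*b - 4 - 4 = 49*b^2 - 14*b - 8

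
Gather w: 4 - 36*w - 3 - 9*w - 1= -45*w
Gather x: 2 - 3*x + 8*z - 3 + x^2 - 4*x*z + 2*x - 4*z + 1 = x^2 + x*(-4*z - 1) + 4*z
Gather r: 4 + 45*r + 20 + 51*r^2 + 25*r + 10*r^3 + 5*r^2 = 10*r^3 + 56*r^2 + 70*r + 24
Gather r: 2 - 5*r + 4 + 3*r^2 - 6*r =3*r^2 - 11*r + 6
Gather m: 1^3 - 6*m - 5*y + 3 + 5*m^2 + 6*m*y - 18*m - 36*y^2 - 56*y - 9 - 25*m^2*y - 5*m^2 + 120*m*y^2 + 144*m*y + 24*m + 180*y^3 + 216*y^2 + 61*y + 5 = -25*m^2*y + m*(120*y^2 + 150*y) + 180*y^3 + 180*y^2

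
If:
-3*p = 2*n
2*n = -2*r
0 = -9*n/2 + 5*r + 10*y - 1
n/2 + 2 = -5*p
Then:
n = 12/17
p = -8/17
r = -12/17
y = 131/170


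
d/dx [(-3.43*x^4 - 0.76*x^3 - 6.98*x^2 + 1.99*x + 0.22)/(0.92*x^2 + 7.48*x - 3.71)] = (-6.3112*x^5 - 77.6684*x^4 + 39.5316*x^3 - 45.5824*x^2 + 51.3868*x - 9.0285)/(0.8464*x^4 + 13.7632*x^3 + 49.124*x^2 - 55.5016*x + 13.7641)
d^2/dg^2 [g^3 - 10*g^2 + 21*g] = 6*g - 20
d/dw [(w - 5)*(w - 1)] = 2*w - 6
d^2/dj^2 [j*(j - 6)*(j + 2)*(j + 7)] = 12*j^2 + 18*j - 80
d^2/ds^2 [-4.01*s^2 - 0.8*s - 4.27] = -8.02000000000000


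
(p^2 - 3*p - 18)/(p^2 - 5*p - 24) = (p - 6)/(p - 8)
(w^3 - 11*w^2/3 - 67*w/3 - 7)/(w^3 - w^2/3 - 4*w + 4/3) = (3*w^3 - 11*w^2 - 67*w - 21)/(3*w^3 - w^2 - 12*w + 4)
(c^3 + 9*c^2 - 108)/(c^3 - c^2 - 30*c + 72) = (c + 6)/(c - 4)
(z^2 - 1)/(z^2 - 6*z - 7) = (z - 1)/(z - 7)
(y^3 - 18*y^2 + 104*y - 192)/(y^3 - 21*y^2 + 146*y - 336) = (y - 4)/(y - 7)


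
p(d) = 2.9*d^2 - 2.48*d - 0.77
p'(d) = 5.8*d - 2.48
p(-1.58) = 10.39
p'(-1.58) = -11.64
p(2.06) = 6.43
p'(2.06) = 9.47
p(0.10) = -0.99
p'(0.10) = -1.90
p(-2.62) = 25.63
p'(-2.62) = -17.68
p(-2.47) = 23.05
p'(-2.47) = -16.81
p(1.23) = 0.57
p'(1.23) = 4.65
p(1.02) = -0.28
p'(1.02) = 3.44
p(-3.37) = 40.52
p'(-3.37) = -22.03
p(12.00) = 387.07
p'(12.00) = 67.12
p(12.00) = 387.07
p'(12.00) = 67.12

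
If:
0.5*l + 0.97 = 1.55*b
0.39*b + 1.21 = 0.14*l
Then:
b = 33.67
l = 102.45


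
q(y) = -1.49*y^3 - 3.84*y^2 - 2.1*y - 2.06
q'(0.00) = -2.10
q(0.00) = -2.06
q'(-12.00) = -553.62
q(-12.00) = 2044.90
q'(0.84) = -11.71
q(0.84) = -7.42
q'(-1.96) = -4.22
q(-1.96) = -1.48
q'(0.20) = -3.81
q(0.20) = -2.65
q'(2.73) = -56.38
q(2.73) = -66.73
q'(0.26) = -4.40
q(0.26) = -2.89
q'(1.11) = -16.13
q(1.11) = -11.16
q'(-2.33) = -8.47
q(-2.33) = 0.83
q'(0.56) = -7.80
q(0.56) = -4.70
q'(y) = -4.47*y^2 - 7.68*y - 2.1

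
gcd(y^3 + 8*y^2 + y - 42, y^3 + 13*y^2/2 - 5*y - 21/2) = y + 7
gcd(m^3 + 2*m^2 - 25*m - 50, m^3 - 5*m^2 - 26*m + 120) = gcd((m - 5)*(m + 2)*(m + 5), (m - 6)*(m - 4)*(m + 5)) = m + 5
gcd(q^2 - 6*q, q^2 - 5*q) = q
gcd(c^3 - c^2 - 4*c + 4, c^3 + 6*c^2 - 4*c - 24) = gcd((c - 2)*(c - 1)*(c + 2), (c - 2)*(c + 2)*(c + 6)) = c^2 - 4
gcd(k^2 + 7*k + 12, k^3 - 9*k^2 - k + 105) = k + 3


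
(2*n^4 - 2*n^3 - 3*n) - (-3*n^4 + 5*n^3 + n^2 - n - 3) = 5*n^4 - 7*n^3 - n^2 - 2*n + 3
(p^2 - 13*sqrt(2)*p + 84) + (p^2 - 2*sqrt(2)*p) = 2*p^2 - 15*sqrt(2)*p + 84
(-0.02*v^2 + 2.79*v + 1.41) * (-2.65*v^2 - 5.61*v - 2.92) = 0.053*v^4 - 7.2813*v^3 - 19.33*v^2 - 16.0569*v - 4.1172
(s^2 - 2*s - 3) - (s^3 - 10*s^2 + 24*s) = -s^3 + 11*s^2 - 26*s - 3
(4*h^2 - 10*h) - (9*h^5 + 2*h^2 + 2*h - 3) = -9*h^5 + 2*h^2 - 12*h + 3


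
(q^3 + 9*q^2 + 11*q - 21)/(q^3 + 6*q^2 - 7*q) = (q + 3)/q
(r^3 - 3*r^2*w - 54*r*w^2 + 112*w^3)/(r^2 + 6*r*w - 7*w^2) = (r^2 - 10*r*w + 16*w^2)/(r - w)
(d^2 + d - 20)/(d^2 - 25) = (d - 4)/(d - 5)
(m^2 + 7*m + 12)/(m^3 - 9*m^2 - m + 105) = (m + 4)/(m^2 - 12*m + 35)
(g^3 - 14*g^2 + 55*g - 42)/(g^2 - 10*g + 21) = (g^2 - 7*g + 6)/(g - 3)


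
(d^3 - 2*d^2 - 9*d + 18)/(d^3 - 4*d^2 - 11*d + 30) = (d - 3)/(d - 5)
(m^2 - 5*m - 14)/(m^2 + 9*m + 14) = (m - 7)/(m + 7)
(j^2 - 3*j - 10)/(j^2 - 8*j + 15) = (j + 2)/(j - 3)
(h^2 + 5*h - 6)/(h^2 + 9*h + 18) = (h - 1)/(h + 3)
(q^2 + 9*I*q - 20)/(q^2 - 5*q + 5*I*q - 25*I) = (q + 4*I)/(q - 5)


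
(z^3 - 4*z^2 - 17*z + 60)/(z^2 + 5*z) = (z^3 - 4*z^2 - 17*z + 60)/(z*(z + 5))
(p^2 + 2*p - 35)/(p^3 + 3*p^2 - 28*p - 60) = (p + 7)/(p^2 + 8*p + 12)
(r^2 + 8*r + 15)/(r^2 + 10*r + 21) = (r + 5)/(r + 7)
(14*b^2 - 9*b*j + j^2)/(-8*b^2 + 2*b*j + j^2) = (-7*b + j)/(4*b + j)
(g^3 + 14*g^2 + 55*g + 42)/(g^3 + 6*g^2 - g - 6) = (g + 7)/(g - 1)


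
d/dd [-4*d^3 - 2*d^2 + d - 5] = -12*d^2 - 4*d + 1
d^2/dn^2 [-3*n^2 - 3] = -6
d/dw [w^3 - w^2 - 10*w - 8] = 3*w^2 - 2*w - 10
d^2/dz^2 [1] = 0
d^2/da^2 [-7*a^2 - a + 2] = -14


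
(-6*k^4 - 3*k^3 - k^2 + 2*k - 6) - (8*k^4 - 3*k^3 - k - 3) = -14*k^4 - k^2 + 3*k - 3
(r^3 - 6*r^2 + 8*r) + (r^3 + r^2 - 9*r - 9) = 2*r^3 - 5*r^2 - r - 9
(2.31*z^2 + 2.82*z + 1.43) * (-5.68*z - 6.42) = -13.1208*z^3 - 30.8478*z^2 - 26.2268*z - 9.1806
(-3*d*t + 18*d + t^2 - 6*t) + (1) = -3*d*t + 18*d + t^2 - 6*t + 1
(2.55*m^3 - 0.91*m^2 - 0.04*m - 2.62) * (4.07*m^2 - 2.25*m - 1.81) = 10.3785*m^5 - 9.4412*m^4 - 2.7308*m^3 - 8.9263*m^2 + 5.9674*m + 4.7422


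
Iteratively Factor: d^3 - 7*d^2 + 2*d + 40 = (d + 2)*(d^2 - 9*d + 20) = (d - 5)*(d + 2)*(d - 4)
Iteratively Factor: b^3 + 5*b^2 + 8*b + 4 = (b + 1)*(b^2 + 4*b + 4) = (b + 1)*(b + 2)*(b + 2)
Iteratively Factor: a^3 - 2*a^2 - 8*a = (a + 2)*(a^2 - 4*a) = (a - 4)*(a + 2)*(a)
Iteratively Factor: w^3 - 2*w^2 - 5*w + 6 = (w + 2)*(w^2 - 4*w + 3) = (w - 3)*(w + 2)*(w - 1)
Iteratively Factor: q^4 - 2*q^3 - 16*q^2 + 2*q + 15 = (q + 1)*(q^3 - 3*q^2 - 13*q + 15) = (q - 1)*(q + 1)*(q^2 - 2*q - 15) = (q - 1)*(q + 1)*(q + 3)*(q - 5)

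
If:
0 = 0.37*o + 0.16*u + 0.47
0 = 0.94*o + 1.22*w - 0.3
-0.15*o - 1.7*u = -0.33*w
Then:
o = -1.44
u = 0.39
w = 1.35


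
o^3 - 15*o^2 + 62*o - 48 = (o - 8)*(o - 6)*(o - 1)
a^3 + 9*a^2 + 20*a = a*(a + 4)*(a + 5)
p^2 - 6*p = p*(p - 6)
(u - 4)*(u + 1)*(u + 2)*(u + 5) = u^4 + 4*u^3 - 15*u^2 - 58*u - 40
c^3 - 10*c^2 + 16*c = c*(c - 8)*(c - 2)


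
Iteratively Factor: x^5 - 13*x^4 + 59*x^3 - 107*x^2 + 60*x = (x - 3)*(x^4 - 10*x^3 + 29*x^2 - 20*x) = (x - 4)*(x - 3)*(x^3 - 6*x^2 + 5*x) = x*(x - 4)*(x - 3)*(x^2 - 6*x + 5) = x*(x - 4)*(x - 3)*(x - 1)*(x - 5)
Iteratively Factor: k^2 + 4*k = (k + 4)*(k)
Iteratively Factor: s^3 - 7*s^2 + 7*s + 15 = (s + 1)*(s^2 - 8*s + 15) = (s - 3)*(s + 1)*(s - 5)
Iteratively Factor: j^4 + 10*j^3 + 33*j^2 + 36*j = (j)*(j^3 + 10*j^2 + 33*j + 36) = j*(j + 3)*(j^2 + 7*j + 12) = j*(j + 3)^2*(j + 4)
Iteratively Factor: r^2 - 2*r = (r - 2)*(r)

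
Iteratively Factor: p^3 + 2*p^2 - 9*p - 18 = (p - 3)*(p^2 + 5*p + 6) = (p - 3)*(p + 3)*(p + 2)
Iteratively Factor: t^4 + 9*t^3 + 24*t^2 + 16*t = (t + 4)*(t^3 + 5*t^2 + 4*t) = (t + 4)^2*(t^2 + t) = t*(t + 4)^2*(t + 1)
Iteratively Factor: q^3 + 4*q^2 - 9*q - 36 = (q - 3)*(q^2 + 7*q + 12) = (q - 3)*(q + 3)*(q + 4)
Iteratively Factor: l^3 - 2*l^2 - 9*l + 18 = (l + 3)*(l^2 - 5*l + 6) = (l - 3)*(l + 3)*(l - 2)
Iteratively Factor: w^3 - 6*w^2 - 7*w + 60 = (w - 4)*(w^2 - 2*w - 15) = (w - 5)*(w - 4)*(w + 3)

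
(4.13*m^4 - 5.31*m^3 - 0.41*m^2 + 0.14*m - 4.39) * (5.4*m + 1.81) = 22.302*m^5 - 21.1987*m^4 - 11.8251*m^3 + 0.0139000000000001*m^2 - 23.4526*m - 7.9459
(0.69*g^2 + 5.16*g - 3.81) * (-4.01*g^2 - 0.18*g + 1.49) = -2.7669*g^4 - 20.8158*g^3 + 15.3774*g^2 + 8.3742*g - 5.6769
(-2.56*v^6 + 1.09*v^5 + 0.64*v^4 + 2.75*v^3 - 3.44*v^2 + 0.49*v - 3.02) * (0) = 0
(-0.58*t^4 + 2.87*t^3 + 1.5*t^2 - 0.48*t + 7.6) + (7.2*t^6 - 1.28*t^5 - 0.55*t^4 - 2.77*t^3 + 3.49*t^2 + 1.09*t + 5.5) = 7.2*t^6 - 1.28*t^5 - 1.13*t^4 + 0.1*t^3 + 4.99*t^2 + 0.61*t + 13.1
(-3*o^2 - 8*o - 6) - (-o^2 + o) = -2*o^2 - 9*o - 6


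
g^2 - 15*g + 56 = (g - 8)*(g - 7)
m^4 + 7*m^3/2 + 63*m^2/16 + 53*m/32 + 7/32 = (m + 1/4)*(m + 1/2)*(m + 1)*(m + 7/4)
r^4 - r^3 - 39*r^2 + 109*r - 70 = (r - 5)*(r - 2)*(r - 1)*(r + 7)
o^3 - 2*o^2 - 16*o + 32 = (o - 4)*(o - 2)*(o + 4)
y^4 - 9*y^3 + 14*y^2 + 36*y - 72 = (y - 6)*(y - 3)*(y - 2)*(y + 2)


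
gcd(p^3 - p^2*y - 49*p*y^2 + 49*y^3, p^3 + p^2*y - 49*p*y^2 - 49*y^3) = -p^2 + 49*y^2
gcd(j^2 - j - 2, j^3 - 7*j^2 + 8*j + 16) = j + 1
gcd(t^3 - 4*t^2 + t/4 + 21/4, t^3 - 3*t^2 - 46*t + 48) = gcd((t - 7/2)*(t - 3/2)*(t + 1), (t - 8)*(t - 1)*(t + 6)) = 1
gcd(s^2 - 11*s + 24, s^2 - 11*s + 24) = s^2 - 11*s + 24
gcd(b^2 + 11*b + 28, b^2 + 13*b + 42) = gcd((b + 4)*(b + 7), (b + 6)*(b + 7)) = b + 7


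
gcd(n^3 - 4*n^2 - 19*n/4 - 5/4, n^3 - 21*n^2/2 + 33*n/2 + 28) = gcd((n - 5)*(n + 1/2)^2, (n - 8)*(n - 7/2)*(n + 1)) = 1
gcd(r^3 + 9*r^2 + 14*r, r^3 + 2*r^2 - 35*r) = r^2 + 7*r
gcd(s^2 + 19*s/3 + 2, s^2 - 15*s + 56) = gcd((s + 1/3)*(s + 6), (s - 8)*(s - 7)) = 1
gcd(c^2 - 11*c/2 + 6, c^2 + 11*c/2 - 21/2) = c - 3/2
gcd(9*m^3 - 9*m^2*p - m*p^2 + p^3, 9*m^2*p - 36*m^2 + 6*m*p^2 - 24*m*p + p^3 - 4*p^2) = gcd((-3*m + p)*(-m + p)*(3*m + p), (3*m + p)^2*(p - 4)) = 3*m + p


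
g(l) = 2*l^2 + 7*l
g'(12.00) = 55.00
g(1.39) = 13.59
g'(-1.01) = 2.96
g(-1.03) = -5.09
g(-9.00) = 99.00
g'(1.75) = 14.00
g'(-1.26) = 1.96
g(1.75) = 18.38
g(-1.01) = -5.03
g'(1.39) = 12.56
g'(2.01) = 15.04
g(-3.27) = -1.50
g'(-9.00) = -29.00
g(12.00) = 372.00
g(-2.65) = -4.50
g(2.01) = 22.15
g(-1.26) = -5.64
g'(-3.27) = -6.08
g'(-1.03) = 2.88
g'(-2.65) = -3.60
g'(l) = 4*l + 7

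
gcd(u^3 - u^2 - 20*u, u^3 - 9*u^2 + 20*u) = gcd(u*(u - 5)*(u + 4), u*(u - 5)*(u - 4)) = u^2 - 5*u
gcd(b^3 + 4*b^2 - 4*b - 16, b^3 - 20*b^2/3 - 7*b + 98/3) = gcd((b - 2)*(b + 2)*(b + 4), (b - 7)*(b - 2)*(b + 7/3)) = b - 2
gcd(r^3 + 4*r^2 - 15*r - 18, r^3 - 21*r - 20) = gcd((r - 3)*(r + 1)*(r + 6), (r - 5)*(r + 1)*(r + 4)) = r + 1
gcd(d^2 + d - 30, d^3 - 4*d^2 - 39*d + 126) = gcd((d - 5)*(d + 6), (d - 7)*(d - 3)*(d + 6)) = d + 6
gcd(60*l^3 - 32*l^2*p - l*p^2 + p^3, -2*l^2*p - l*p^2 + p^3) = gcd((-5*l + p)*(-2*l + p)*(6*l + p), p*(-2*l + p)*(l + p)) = -2*l + p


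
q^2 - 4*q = q*(q - 4)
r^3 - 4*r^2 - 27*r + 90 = (r - 6)*(r - 3)*(r + 5)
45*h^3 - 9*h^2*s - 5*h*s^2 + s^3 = (-5*h + s)*(-3*h + s)*(3*h + s)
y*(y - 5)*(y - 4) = y^3 - 9*y^2 + 20*y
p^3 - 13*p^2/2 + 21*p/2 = p*(p - 7/2)*(p - 3)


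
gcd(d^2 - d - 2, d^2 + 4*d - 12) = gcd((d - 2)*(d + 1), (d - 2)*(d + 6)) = d - 2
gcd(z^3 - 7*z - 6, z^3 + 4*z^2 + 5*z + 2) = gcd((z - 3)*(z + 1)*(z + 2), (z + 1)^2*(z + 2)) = z^2 + 3*z + 2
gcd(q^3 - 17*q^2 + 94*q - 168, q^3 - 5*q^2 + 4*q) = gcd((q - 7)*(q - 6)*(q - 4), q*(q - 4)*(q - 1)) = q - 4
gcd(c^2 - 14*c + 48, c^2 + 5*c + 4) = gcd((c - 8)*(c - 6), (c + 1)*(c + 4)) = 1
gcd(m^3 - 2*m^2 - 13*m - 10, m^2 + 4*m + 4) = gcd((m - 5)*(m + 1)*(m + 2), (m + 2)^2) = m + 2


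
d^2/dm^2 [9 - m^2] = -2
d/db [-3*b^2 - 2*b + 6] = -6*b - 2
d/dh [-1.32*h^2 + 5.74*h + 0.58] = 5.74 - 2.64*h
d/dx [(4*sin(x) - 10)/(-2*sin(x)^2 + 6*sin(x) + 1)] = 8*(sin(x)^2 - 5*sin(x) + 8)*cos(x)/(6*sin(x) + cos(2*x))^2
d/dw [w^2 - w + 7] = 2*w - 1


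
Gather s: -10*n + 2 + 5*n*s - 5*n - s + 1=-15*n + s*(5*n - 1) + 3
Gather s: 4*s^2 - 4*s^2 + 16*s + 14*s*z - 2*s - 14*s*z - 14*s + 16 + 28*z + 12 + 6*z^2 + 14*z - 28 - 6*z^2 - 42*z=0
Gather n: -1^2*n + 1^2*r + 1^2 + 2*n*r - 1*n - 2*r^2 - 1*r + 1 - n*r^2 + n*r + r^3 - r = n*(-r^2 + 3*r - 2) + r^3 - 2*r^2 - r + 2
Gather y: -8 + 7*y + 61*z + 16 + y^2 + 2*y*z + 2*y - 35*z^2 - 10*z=y^2 + y*(2*z + 9) - 35*z^2 + 51*z + 8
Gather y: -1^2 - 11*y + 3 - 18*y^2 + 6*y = -18*y^2 - 5*y + 2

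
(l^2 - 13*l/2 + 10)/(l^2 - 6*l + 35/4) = 2*(l - 4)/(2*l - 7)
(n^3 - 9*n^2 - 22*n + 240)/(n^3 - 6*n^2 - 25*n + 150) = (n - 8)/(n - 5)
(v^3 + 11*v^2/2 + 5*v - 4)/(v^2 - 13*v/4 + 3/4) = 2*(2*v^3 + 11*v^2 + 10*v - 8)/(4*v^2 - 13*v + 3)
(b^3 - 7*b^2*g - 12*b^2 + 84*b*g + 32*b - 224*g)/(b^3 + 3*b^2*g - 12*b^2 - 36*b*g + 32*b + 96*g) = (b - 7*g)/(b + 3*g)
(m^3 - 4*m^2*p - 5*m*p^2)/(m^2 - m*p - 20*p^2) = m*(m + p)/(m + 4*p)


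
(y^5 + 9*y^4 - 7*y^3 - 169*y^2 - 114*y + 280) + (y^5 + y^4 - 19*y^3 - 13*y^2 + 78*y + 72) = 2*y^5 + 10*y^4 - 26*y^3 - 182*y^2 - 36*y + 352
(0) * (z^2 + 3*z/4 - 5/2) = 0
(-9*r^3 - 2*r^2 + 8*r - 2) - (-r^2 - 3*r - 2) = -9*r^3 - r^2 + 11*r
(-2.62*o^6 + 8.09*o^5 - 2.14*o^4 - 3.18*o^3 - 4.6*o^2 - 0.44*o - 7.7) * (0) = 0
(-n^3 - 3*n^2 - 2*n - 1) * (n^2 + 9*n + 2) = -n^5 - 12*n^4 - 31*n^3 - 25*n^2 - 13*n - 2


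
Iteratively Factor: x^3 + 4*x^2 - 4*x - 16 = (x - 2)*(x^2 + 6*x + 8) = (x - 2)*(x + 2)*(x + 4)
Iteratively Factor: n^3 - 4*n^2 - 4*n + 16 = (n + 2)*(n^2 - 6*n + 8) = (n - 4)*(n + 2)*(n - 2)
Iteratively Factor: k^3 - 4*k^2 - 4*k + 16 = (k + 2)*(k^2 - 6*k + 8) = (k - 2)*(k + 2)*(k - 4)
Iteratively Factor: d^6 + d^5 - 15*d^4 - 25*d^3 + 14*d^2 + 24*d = (d + 1)*(d^5 - 15*d^3 - 10*d^2 + 24*d) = (d + 1)*(d + 3)*(d^4 - 3*d^3 - 6*d^2 + 8*d) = d*(d + 1)*(d + 3)*(d^3 - 3*d^2 - 6*d + 8) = d*(d - 4)*(d + 1)*(d + 3)*(d^2 + d - 2) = d*(d - 4)*(d + 1)*(d + 2)*(d + 3)*(d - 1)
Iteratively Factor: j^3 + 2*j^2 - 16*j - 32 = (j + 2)*(j^2 - 16) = (j + 2)*(j + 4)*(j - 4)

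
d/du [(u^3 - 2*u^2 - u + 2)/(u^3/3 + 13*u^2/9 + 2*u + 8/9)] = 9*(19*u^2 + 4*u - 44)/(9*u^4 + 60*u^3 + 148*u^2 + 160*u + 64)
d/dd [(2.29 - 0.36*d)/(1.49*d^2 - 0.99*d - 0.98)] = (0.5364*d^2 - 6.8242*d + 2.6199)/(2.2201*d^4 - 2.9502*d^3 - 1.9403*d^2 + 1.9404*d + 0.9604)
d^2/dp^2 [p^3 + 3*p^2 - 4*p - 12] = 6*p + 6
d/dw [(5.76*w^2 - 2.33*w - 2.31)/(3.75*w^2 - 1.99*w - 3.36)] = (-2.7249*w^2 - 21.3822*w + 3.2319)/(14.0625*w^4 - 14.925*w^3 - 21.2399*w^2 + 13.3728*w + 11.2896)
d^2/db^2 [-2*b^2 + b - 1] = -4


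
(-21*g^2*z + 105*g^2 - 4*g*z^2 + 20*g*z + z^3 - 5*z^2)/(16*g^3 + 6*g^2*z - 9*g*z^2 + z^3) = (-21*g^2*z + 105*g^2 - 4*g*z^2 + 20*g*z + z^3 - 5*z^2)/(16*g^3 + 6*g^2*z - 9*g*z^2 + z^3)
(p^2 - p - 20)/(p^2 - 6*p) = (p^2 - p - 20)/(p*(p - 6))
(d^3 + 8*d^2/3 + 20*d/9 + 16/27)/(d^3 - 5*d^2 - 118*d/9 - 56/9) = (d + 2/3)/(d - 7)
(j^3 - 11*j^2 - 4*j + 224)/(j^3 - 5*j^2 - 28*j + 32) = (j - 7)/(j - 1)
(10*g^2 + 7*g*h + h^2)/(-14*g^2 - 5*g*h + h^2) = (-5*g - h)/(7*g - h)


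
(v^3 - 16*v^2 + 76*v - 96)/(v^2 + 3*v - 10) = (v^2 - 14*v + 48)/(v + 5)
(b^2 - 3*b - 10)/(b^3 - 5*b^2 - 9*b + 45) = (b + 2)/(b^2 - 9)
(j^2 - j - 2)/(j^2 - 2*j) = (j + 1)/j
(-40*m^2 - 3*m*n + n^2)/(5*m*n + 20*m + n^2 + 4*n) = (-8*m + n)/(n + 4)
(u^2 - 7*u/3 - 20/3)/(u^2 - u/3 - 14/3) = (-3*u^2 + 7*u + 20)/(-3*u^2 + u + 14)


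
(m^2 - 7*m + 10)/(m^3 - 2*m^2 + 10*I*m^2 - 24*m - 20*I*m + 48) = (m - 5)/(m^2 + 10*I*m - 24)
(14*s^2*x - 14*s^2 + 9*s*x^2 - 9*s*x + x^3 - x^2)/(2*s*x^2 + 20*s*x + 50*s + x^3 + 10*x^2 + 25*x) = (7*s*x - 7*s + x^2 - x)/(x^2 + 10*x + 25)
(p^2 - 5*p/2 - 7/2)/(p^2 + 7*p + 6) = (p - 7/2)/(p + 6)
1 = 1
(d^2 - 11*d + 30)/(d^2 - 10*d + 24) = (d - 5)/(d - 4)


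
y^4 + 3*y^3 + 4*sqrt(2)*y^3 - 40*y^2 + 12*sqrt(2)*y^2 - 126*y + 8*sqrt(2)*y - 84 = (y + 1)*(y + 2)*(y - 3*sqrt(2))*(y + 7*sqrt(2))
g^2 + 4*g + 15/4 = (g + 3/2)*(g + 5/2)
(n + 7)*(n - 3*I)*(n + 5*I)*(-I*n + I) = -I*n^4 + 2*n^3 - 6*I*n^3 + 12*n^2 - 8*I*n^2 - 14*n - 90*I*n + 105*I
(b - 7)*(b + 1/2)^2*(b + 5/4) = b^4 - 19*b^3/4 - 57*b^2/4 - 163*b/16 - 35/16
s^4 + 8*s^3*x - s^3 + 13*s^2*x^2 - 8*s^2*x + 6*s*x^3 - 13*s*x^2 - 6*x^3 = (s - 1)*(s + x)^2*(s + 6*x)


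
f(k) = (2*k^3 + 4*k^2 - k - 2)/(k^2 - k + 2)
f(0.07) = -1.06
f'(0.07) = -0.68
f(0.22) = -1.10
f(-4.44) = -3.59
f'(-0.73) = -1.10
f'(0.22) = 0.24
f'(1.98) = 4.55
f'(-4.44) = 1.77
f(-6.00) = -6.45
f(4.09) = 13.50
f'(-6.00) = 1.89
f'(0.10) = -0.52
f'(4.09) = 2.40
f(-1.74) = 0.19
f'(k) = (1 - 2*k)*(2*k^3 + 4*k^2 - k - 2)/(k^2 - k + 2)^2 + (6*k^2 + 8*k - 1)/(k^2 - k + 2)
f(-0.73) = 0.03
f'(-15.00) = 1.99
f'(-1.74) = 0.61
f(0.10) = -1.08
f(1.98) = 6.91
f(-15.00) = -24.12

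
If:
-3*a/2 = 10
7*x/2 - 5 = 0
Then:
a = -20/3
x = 10/7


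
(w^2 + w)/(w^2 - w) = (w + 1)/(w - 1)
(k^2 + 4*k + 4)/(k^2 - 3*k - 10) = (k + 2)/(k - 5)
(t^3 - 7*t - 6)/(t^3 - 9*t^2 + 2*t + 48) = (t + 1)/(t - 8)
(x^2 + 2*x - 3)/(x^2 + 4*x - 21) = (x^2 + 2*x - 3)/(x^2 + 4*x - 21)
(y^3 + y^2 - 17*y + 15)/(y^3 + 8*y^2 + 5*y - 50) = (y^2 - 4*y + 3)/(y^2 + 3*y - 10)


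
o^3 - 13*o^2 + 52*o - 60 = (o - 6)*(o - 5)*(o - 2)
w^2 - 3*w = w*(w - 3)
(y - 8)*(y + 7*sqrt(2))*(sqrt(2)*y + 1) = sqrt(2)*y^3 - 8*sqrt(2)*y^2 + 15*y^2 - 120*y + 7*sqrt(2)*y - 56*sqrt(2)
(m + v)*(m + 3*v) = m^2 + 4*m*v + 3*v^2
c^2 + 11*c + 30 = (c + 5)*(c + 6)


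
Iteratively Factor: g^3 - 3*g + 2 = (g - 1)*(g^2 + g - 2) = (g - 1)^2*(g + 2)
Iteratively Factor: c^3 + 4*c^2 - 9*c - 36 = (c - 3)*(c^2 + 7*c + 12) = (c - 3)*(c + 4)*(c + 3)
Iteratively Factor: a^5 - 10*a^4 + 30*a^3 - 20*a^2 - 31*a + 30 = (a - 1)*(a^4 - 9*a^3 + 21*a^2 + a - 30) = (a - 2)*(a - 1)*(a^3 - 7*a^2 + 7*a + 15) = (a - 3)*(a - 2)*(a - 1)*(a^2 - 4*a - 5) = (a - 3)*(a - 2)*(a - 1)*(a + 1)*(a - 5)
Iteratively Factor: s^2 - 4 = (s - 2)*(s + 2)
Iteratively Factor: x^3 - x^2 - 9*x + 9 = (x + 3)*(x^2 - 4*x + 3) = (x - 1)*(x + 3)*(x - 3)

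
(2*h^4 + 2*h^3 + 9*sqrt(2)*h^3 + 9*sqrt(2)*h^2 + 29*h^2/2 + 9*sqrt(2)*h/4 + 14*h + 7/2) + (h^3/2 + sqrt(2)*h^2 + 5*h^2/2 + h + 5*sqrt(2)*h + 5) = 2*h^4 + 5*h^3/2 + 9*sqrt(2)*h^3 + 10*sqrt(2)*h^2 + 17*h^2 + 29*sqrt(2)*h/4 + 15*h + 17/2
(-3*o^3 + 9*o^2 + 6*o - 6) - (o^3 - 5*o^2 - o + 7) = -4*o^3 + 14*o^2 + 7*o - 13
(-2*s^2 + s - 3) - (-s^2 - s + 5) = -s^2 + 2*s - 8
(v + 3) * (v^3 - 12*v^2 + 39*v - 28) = v^4 - 9*v^3 + 3*v^2 + 89*v - 84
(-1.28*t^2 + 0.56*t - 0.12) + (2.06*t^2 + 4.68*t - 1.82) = 0.78*t^2 + 5.24*t - 1.94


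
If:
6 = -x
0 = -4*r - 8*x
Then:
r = 12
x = -6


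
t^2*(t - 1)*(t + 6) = t^4 + 5*t^3 - 6*t^2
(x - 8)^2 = x^2 - 16*x + 64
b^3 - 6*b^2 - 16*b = b*(b - 8)*(b + 2)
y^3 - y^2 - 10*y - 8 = (y - 4)*(y + 1)*(y + 2)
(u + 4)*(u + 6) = u^2 + 10*u + 24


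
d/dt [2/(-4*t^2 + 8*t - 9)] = 16*(t - 1)/(4*t^2 - 8*t + 9)^2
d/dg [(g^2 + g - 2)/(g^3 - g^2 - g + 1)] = (-g^2 - 4*g - 1)/(g^4 - 2*g^2 + 1)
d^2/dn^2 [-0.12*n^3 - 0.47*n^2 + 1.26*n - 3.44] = -0.72*n - 0.94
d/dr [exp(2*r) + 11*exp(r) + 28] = (2*exp(r) + 11)*exp(r)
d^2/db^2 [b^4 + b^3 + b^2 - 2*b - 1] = 12*b^2 + 6*b + 2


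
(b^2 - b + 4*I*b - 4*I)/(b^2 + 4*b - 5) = (b + 4*I)/(b + 5)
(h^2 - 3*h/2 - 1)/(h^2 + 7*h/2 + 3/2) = (h - 2)/(h + 3)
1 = 1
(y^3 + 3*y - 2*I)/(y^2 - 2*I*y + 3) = (y^3 + 3*y - 2*I)/(y^2 - 2*I*y + 3)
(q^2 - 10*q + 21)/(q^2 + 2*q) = (q^2 - 10*q + 21)/(q*(q + 2))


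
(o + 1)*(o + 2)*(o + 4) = o^3 + 7*o^2 + 14*o + 8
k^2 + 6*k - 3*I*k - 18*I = (k + 6)*(k - 3*I)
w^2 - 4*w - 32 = (w - 8)*(w + 4)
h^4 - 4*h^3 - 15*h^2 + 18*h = h*(h - 6)*(h - 1)*(h + 3)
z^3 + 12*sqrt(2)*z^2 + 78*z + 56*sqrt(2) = (z + sqrt(2))*(z + 4*sqrt(2))*(z + 7*sqrt(2))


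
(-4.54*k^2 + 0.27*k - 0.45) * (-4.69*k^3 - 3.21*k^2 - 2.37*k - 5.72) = 21.2926*k^5 + 13.3071*k^4 + 12.0036*k^3 + 26.7734*k^2 - 0.4779*k + 2.574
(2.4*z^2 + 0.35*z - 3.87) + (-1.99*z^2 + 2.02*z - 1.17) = 0.41*z^2 + 2.37*z - 5.04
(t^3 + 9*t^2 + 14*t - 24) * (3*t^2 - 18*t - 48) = 3*t^5 + 9*t^4 - 168*t^3 - 756*t^2 - 240*t + 1152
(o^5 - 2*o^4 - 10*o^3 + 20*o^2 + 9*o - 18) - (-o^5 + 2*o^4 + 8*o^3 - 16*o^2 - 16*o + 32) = 2*o^5 - 4*o^4 - 18*o^3 + 36*o^2 + 25*o - 50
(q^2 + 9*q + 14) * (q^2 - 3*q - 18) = q^4 + 6*q^3 - 31*q^2 - 204*q - 252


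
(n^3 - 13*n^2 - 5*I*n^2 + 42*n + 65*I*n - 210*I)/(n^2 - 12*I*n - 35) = (n^2 - 13*n + 42)/(n - 7*I)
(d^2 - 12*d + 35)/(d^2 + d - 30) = (d - 7)/(d + 6)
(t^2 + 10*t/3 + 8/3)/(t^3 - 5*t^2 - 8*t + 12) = (t + 4/3)/(t^2 - 7*t + 6)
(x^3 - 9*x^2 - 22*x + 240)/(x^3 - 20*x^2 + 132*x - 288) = (x + 5)/(x - 6)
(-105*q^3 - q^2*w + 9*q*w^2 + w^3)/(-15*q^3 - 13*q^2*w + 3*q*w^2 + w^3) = (7*q + w)/(q + w)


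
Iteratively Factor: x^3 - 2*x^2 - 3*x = (x + 1)*(x^2 - 3*x) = x*(x + 1)*(x - 3)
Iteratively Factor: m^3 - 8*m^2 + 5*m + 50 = (m + 2)*(m^2 - 10*m + 25) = (m - 5)*(m + 2)*(m - 5)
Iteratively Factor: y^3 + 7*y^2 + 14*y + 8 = (y + 2)*(y^2 + 5*y + 4) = (y + 2)*(y + 4)*(y + 1)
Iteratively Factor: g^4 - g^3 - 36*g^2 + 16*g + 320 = (g + 4)*(g^3 - 5*g^2 - 16*g + 80) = (g - 5)*(g + 4)*(g^2 - 16) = (g - 5)*(g + 4)^2*(g - 4)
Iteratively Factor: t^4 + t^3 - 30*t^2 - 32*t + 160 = (t + 4)*(t^3 - 3*t^2 - 18*t + 40) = (t + 4)^2*(t^2 - 7*t + 10) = (t - 5)*(t + 4)^2*(t - 2)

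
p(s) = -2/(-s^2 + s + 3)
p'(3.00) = -1.11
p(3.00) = 0.67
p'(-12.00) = 0.00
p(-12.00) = 0.01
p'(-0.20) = 0.37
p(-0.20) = -0.72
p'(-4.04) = 0.06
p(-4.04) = 0.12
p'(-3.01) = 0.17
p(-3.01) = 0.22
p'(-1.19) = 43.57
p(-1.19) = -5.08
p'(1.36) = -0.55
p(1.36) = -0.80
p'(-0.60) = 1.06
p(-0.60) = -0.98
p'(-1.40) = 58.64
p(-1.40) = 5.56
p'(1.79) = -2.05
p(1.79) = -1.26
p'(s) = -2*(2*s - 1)/(-s^2 + s + 3)^2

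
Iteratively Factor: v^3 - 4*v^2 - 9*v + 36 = (v + 3)*(v^2 - 7*v + 12) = (v - 4)*(v + 3)*(v - 3)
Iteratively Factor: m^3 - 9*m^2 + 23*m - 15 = (m - 1)*(m^2 - 8*m + 15) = (m - 3)*(m - 1)*(m - 5)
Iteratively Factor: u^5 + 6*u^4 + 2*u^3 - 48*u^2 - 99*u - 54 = (u + 3)*(u^4 + 3*u^3 - 7*u^2 - 27*u - 18) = (u + 3)^2*(u^3 - 7*u - 6) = (u - 3)*(u + 3)^2*(u^2 + 3*u + 2) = (u - 3)*(u + 1)*(u + 3)^2*(u + 2)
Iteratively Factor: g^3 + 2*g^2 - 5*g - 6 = (g - 2)*(g^2 + 4*g + 3) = (g - 2)*(g + 1)*(g + 3)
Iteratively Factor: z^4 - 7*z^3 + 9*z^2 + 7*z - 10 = (z - 1)*(z^3 - 6*z^2 + 3*z + 10) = (z - 5)*(z - 1)*(z^2 - z - 2) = (z - 5)*(z - 1)*(z + 1)*(z - 2)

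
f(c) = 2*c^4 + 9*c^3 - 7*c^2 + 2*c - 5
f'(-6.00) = -670.00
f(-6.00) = 379.00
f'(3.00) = 419.00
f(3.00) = 343.00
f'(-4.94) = -234.37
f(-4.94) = -79.62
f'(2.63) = 297.47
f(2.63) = 211.25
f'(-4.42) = -99.44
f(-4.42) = -164.41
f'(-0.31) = 8.70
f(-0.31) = -6.54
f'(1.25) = 42.31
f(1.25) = 9.02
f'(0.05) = 1.37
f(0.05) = -4.92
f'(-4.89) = -219.35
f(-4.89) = -90.96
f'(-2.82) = 76.79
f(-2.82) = -141.66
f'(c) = 8*c^3 + 27*c^2 - 14*c + 2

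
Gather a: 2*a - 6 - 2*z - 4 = 2*a - 2*z - 10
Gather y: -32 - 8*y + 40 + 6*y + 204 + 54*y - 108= 52*y + 104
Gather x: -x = -x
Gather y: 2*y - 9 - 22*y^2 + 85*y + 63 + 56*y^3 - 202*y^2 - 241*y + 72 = 56*y^3 - 224*y^2 - 154*y + 126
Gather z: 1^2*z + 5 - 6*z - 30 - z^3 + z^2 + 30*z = -z^3 + z^2 + 25*z - 25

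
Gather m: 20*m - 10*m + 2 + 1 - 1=10*m + 2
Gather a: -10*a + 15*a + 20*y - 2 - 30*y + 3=5*a - 10*y + 1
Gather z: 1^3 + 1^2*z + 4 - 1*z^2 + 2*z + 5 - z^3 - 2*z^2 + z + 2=-z^3 - 3*z^2 + 4*z + 12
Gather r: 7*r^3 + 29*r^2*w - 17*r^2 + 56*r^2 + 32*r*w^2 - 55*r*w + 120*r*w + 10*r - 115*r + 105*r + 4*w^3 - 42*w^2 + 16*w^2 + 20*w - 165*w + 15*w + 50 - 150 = 7*r^3 + r^2*(29*w + 39) + r*(32*w^2 + 65*w) + 4*w^3 - 26*w^2 - 130*w - 100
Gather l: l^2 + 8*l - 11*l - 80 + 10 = l^2 - 3*l - 70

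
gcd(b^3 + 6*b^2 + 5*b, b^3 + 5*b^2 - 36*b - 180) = b + 5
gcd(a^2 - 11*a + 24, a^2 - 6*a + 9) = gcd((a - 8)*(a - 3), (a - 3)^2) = a - 3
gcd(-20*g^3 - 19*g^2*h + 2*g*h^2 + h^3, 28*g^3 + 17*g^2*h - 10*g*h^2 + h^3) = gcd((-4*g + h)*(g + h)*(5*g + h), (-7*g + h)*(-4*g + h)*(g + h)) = 4*g^2 + 3*g*h - h^2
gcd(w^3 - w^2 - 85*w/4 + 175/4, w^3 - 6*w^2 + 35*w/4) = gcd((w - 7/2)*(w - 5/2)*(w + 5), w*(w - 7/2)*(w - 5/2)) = w^2 - 6*w + 35/4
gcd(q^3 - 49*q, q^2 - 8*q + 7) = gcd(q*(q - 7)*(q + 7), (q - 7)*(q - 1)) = q - 7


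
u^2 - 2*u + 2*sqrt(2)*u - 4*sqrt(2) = (u - 2)*(u + 2*sqrt(2))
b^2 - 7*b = b*(b - 7)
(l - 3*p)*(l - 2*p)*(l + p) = l^3 - 4*l^2*p + l*p^2 + 6*p^3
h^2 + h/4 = h*(h + 1/4)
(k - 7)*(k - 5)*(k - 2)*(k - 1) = k^4 - 15*k^3 + 73*k^2 - 129*k + 70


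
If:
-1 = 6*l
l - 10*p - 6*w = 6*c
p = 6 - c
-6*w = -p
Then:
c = 397/30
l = -1/6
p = -217/30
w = -217/180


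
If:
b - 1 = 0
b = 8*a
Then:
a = 1/8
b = 1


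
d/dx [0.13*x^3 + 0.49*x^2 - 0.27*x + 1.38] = 0.39*x^2 + 0.98*x - 0.27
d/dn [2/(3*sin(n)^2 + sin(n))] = -(12/tan(n) + 2*cos(n)/sin(n)^2)/(3*sin(n) + 1)^2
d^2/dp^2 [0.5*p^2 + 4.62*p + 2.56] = 1.00000000000000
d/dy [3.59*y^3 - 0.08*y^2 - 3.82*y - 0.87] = 10.77*y^2 - 0.16*y - 3.82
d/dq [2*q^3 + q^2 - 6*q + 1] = 6*q^2 + 2*q - 6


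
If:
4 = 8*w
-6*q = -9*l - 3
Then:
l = 2*q/3 - 1/3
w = 1/2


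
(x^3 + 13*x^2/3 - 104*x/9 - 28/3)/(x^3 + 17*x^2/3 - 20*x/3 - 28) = (x + 2/3)/(x + 2)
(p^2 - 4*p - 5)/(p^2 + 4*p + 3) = (p - 5)/(p + 3)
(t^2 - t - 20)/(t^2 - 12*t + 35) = (t + 4)/(t - 7)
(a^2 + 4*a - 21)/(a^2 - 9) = (a + 7)/(a + 3)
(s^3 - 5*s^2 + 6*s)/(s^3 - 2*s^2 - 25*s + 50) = s*(s - 3)/(s^2 - 25)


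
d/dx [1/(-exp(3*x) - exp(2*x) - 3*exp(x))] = (3*exp(2*x) + 2*exp(x) + 3)*exp(-x)/(exp(2*x) + exp(x) + 3)^2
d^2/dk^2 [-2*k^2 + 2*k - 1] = -4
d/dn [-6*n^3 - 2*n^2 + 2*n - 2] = -18*n^2 - 4*n + 2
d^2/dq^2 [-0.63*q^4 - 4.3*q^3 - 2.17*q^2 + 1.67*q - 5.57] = -7.56*q^2 - 25.8*q - 4.34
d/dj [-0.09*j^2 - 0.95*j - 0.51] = -0.18*j - 0.95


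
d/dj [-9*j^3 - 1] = -27*j^2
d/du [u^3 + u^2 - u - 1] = 3*u^2 + 2*u - 1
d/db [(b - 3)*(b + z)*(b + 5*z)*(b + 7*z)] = 4*b^3 + 39*b^2*z - 9*b^2 + 94*b*z^2 - 78*b*z + 35*z^3 - 141*z^2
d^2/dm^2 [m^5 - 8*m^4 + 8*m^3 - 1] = 4*m*(5*m^2 - 24*m + 12)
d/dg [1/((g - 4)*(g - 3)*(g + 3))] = (-(g - 4)*(g - 3) - (g - 4)*(g + 3) - (g - 3)*(g + 3))/((g - 4)^2*(g - 3)^2*(g + 3)^2)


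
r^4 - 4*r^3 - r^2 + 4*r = r*(r - 4)*(r - 1)*(r + 1)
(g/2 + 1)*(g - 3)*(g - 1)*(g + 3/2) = g^4/2 - g^3/4 - 4*g^2 - 3*g/4 + 9/2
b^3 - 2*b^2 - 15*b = b*(b - 5)*(b + 3)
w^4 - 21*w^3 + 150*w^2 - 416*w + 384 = (w - 8)^2*(w - 3)*(w - 2)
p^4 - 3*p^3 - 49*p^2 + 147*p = p*(p - 7)*(p - 3)*(p + 7)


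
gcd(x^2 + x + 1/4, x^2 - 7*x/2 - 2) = x + 1/2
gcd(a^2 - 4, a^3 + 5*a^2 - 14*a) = a - 2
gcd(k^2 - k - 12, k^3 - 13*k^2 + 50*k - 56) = k - 4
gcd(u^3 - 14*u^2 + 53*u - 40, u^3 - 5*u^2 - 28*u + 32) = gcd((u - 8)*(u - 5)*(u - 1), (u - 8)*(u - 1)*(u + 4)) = u^2 - 9*u + 8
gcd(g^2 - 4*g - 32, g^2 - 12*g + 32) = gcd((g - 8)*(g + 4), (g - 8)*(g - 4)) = g - 8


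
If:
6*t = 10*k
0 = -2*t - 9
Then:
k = -27/10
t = -9/2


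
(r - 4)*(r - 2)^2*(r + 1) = r^4 - 7*r^3 + 12*r^2 + 4*r - 16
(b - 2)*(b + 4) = b^2 + 2*b - 8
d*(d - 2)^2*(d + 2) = d^4 - 2*d^3 - 4*d^2 + 8*d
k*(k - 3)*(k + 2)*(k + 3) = k^4 + 2*k^3 - 9*k^2 - 18*k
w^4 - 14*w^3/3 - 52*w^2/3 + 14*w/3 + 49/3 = (w - 7)*(w - 1)*(w + 1)*(w + 7/3)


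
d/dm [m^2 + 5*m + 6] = 2*m + 5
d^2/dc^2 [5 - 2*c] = 0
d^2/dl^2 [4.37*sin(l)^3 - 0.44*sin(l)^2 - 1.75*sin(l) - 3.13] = -1.5275*sin(l) + 9.8325*sin(3*l) - 0.88*cos(2*l)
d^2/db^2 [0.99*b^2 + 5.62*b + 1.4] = 1.98000000000000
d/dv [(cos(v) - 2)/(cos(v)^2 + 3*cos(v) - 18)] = (cos(v)^2 - 4*cos(v) + 12)*sin(v)/(cos(v)^2 + 3*cos(v) - 18)^2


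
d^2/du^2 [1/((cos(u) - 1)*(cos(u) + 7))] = (-4*sin(u)^4 + 66*sin(u)^2 - 39*cos(u)/2 - 9*cos(3*u)/2 + 24)/((cos(u) - 1)^3*(cos(u) + 7)^3)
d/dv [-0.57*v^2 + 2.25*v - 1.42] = 2.25 - 1.14*v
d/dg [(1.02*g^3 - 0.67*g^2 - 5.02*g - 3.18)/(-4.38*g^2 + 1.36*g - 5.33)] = (-4.4676*g^4 + 2.7744*g^3 - 39.2086*g^2 - 20.7146*g + 31.0814)/(19.1844*g^4 - 11.9136*g^3 + 48.5404*g^2 - 14.4976*g + 28.4089)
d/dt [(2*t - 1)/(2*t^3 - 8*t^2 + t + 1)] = (4*t^3 - 16*t^2 + 2*t - (2*t - 1)*(6*t^2 - 16*t + 1) + 2)/(2*t^3 - 8*t^2 + t + 1)^2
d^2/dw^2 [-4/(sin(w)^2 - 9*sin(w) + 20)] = 4*(4*sin(w)^4 - 27*sin(w)^3 - 5*sin(w)^2 + 234*sin(w) - 122)/(sin(w)^2 - 9*sin(w) + 20)^3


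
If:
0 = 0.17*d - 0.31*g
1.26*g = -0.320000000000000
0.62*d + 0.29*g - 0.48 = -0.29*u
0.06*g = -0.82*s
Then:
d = -0.46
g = -0.25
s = 0.02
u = 2.90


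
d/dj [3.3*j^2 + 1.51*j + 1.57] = 6.6*j + 1.51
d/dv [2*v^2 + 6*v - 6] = 4*v + 6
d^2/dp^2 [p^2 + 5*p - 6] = 2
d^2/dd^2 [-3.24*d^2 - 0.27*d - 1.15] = -6.48000000000000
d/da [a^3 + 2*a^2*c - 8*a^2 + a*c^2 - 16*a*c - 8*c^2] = 3*a^2 + 4*a*c - 16*a + c^2 - 16*c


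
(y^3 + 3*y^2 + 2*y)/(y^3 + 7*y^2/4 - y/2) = 4*(y + 1)/(4*y - 1)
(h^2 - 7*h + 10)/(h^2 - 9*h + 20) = (h - 2)/(h - 4)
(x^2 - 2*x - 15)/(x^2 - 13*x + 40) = (x + 3)/(x - 8)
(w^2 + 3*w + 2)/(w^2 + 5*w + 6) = (w + 1)/(w + 3)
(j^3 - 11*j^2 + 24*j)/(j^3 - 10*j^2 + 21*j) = (j - 8)/(j - 7)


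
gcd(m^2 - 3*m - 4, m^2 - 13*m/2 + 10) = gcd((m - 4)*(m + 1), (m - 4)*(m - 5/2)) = m - 4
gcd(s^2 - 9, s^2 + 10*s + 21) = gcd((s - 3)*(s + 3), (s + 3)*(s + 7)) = s + 3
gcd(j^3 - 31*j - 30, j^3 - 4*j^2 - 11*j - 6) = j^2 - 5*j - 6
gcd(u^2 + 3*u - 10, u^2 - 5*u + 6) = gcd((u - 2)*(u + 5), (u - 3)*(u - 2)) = u - 2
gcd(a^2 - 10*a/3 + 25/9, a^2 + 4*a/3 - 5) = a - 5/3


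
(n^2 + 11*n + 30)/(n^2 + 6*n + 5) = (n + 6)/(n + 1)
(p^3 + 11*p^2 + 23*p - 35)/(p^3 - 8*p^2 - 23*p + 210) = (p^2 + 6*p - 7)/(p^2 - 13*p + 42)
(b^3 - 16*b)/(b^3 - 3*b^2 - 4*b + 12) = b*(b^2 - 16)/(b^3 - 3*b^2 - 4*b + 12)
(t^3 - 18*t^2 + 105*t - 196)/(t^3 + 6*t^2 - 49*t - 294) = (t^2 - 11*t + 28)/(t^2 + 13*t + 42)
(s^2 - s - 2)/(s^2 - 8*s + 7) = (s^2 - s - 2)/(s^2 - 8*s + 7)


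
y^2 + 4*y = y*(y + 4)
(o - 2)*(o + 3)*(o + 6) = o^3 + 7*o^2 - 36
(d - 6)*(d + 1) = d^2 - 5*d - 6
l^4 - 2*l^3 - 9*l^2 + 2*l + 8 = (l - 4)*(l - 1)*(l + 1)*(l + 2)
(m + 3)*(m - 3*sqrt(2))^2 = m^3 - 6*sqrt(2)*m^2 + 3*m^2 - 18*sqrt(2)*m + 18*m + 54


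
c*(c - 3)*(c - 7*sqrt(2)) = c^3 - 7*sqrt(2)*c^2 - 3*c^2 + 21*sqrt(2)*c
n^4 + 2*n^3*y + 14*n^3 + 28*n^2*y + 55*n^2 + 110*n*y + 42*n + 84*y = (n + 1)*(n + 6)*(n + 7)*(n + 2*y)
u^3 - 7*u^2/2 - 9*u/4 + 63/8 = (u - 7/2)*(u - 3/2)*(u + 3/2)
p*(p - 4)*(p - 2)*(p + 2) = p^4 - 4*p^3 - 4*p^2 + 16*p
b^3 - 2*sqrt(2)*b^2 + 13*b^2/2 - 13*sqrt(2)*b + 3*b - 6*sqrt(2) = (b + 1/2)*(b + 6)*(b - 2*sqrt(2))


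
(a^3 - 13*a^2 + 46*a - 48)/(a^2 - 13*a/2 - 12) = 2*(a^2 - 5*a + 6)/(2*a + 3)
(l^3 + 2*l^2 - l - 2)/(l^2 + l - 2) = l + 1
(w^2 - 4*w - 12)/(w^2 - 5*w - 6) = (w + 2)/(w + 1)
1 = 1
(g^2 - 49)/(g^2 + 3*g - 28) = (g - 7)/(g - 4)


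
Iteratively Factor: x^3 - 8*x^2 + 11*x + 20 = (x - 4)*(x^2 - 4*x - 5) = (x - 5)*(x - 4)*(x + 1)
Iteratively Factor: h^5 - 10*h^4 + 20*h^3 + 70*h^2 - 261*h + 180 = (h - 1)*(h^4 - 9*h^3 + 11*h^2 + 81*h - 180) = (h - 5)*(h - 1)*(h^3 - 4*h^2 - 9*h + 36) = (h - 5)*(h - 4)*(h - 1)*(h^2 - 9) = (h - 5)*(h - 4)*(h - 3)*(h - 1)*(h + 3)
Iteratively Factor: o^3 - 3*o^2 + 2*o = (o - 1)*(o^2 - 2*o) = o*(o - 1)*(o - 2)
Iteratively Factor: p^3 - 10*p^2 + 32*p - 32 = (p - 4)*(p^2 - 6*p + 8) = (p - 4)*(p - 2)*(p - 4)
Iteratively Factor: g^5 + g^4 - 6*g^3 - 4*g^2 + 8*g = (g + 2)*(g^4 - g^3 - 4*g^2 + 4*g) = (g - 2)*(g + 2)*(g^3 + g^2 - 2*g) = g*(g - 2)*(g + 2)*(g^2 + g - 2) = g*(g - 2)*(g + 2)^2*(g - 1)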